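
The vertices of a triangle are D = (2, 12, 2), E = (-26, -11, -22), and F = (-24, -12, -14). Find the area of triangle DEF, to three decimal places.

DE = (-28, -23, -24),  DF = (-26, -24, -16)
i: (-23)·(-16) - (-24)·(-24) = 368 - 576 = -208
j: (-24)·(-26) - (-28)·(-16) = 624 - 448 = 176
k: (-28)·(-24) - (-23)·(-26) = 672 - 598 = 74
DE × DF = (-208, 176, 74)
|DE × DF| = √79716 ≈ 282.3402
area = ½ · 282.3402 ≈ 141.170

141.170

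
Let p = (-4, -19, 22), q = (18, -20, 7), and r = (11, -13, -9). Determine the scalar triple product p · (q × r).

q × r:
i: (-20)·(-9) - 7·(-13) = 180 - (-91) = 271
j: 7·11 - 18·(-9) = 77 - (-162) = 239
k: 18·(-13) - (-20)·11 = -234 - (-220) = -14
q × r = (271, 239, -14)
p · (q × r) = (-4)·271 + (-19)·239 + 22·(-14) = -1084 - 4541 - 308 = -5933

-5933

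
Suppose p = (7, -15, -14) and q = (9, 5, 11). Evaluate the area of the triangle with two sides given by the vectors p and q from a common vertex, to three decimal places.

140.654

i: (-15)·11 - (-14)·5 = -165 - (-70) = -95
j: (-14)·9 - 7·11 = -126 - 77 = -203
k: 7·5 - (-15)·9 = 35 - (-135) = 170
p × q = (-95, -203, 170)
|p × q| = √((-95)² + (-203)² + 170²) = √79134 ≈ 281.3077
area = ½ · 281.3077 ≈ 140.654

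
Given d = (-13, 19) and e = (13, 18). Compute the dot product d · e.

d · e = (-13)·13 + 19·18 = -169 + 342 = 173

173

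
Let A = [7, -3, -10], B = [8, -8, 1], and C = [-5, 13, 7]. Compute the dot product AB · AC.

AB = B − A = (1, -5, 11)
AC = C − A = (-12, 16, 17)
AB · AC = 1·(-12) + (-5)·16 + 11·17 = -12 - 80 + 187 = 95

95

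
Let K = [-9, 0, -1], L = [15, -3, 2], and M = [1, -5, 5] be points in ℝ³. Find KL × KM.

(-3, -114, -90)

KL = (24, -3, 3)
KM = (10, -5, 6)
i: (-3)·6 - 3·(-5) = -18 - (-15) = -3
j: 3·10 - 24·6 = 30 - 144 = -114
k: 24·(-5) - (-3)·10 = -120 - (-30) = -90
KL × KM = (-3, -114, -90)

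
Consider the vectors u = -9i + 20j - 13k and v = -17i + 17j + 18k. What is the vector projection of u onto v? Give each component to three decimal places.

u · v = (-9)·(-17) + 20·17 + (-13)·18 = 153 + 340 - 234 = 259
|v|² = 289 + 289 + 324 = 902
proj_v u = (259/902) · (-17, 17, 18) ≈ (-4.881, 4.881, 5.169)

(-4.881, 4.881, 5.169)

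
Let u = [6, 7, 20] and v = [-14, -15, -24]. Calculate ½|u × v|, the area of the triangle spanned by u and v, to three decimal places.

i: 7·(-24) - 20·(-15) = -168 - (-300) = 132
j: 20·(-14) - 6·(-24) = -280 - (-144) = -136
k: 6·(-15) - 7·(-14) = -90 - (-98) = 8
u × v = (132, -136, 8)
|u × v| = √(132² + (-136)² + 8²) = √35984 ≈ 189.6945
area = ½ · 189.6945 ≈ 94.847

94.847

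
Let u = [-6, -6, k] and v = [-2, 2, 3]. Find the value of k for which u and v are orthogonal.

0

u · v = (-6)·(-2) + (-6)·2 + k·3 = 0 + 3k
Set equal to 0: 3k = 0, so k = 0.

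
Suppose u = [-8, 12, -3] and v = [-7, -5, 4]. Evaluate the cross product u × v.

i: 12·4 - (-3)·(-5) = 48 - 15 = 33
j: (-3)·(-7) - (-8)·4 = 21 - (-32) = 53
k: (-8)·(-5) - 12·(-7) = 40 - (-84) = 124
u × v = (33, 53, 124)

(33, 53, 124)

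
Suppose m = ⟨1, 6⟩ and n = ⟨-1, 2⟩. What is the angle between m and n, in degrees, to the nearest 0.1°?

36.0

m · n = 1·(-1) + 6·2 = -1 + 12 = 11
|m|² = 1 + 36 = 37,  |m| = √37 ≈ 6.082763
|n|² = 1 + 4 = 5,  |n| = √5 ≈ 2.236068
cos θ = 11 / (6.082763 · 2.236068) ≈ 0.80874
θ = arccos(0.80874) ≈ 36.0°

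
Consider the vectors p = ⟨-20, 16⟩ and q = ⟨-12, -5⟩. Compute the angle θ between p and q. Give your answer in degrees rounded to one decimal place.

p · q = (-20)·(-12) + 16·(-5) = 240 - 80 = 160
|p|² = 400 + 256 = 656,  |p| = √656 ≈ 25.612497
|q|² = 144 + 25 = 169,  |q| = √169 ≈ 13.000000
cos θ = 160 / (25.612497 · 13.000000) ≈ 0.48053
θ = arccos(0.48053) ≈ 61.3°

61.3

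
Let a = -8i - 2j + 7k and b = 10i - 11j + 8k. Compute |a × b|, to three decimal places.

i: (-2)·8 - 7·(-11) = -16 - (-77) = 61
j: 7·10 - (-8)·8 = 70 - (-64) = 134
k: (-8)·(-11) - (-2)·10 = 88 - (-20) = 108
a × b = (61, 134, 108)
|a × b| = √(61² + 134² + 108²) = √33341 ≈ 182.5952

182.595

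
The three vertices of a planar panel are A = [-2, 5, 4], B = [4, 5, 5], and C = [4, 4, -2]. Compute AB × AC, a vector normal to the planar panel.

AB = (6, 0, 1)
AC = (6, -1, -6)
i: 0·(-6) - 1·(-1) = 0 - (-1) = 1
j: 1·6 - 6·(-6) = 6 - (-36) = 42
k: 6·(-1) - 0·6 = -6 - 0 = -6
AB × AC = (1, 42, -6)

(1, 42, -6)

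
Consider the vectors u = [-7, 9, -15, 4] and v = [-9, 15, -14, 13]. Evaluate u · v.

460

u · v = (-7)·(-9) + 9·15 + (-15)·(-14) + 4·13 = 63 + 135 + 210 + 52 = 460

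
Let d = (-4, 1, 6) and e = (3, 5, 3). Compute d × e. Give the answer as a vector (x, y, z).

i: 1·3 - 6·5 = 3 - 30 = -27
j: 6·3 - (-4)·3 = 18 - (-12) = 30
k: (-4)·5 - 1·3 = -20 - 3 = -23
d × e = (-27, 30, -23)

(-27, 30, -23)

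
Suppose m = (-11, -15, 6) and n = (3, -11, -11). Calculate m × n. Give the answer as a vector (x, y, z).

i: (-15)·(-11) - 6·(-11) = 165 - (-66) = 231
j: 6·3 - (-11)·(-11) = 18 - 121 = -103
k: (-11)·(-11) - (-15)·3 = 121 - (-45) = 166
m × n = (231, -103, 166)

(231, -103, 166)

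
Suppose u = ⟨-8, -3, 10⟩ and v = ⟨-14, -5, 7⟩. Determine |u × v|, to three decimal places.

88.888

i: (-3)·7 - 10·(-5) = -21 - (-50) = 29
j: 10·(-14) - (-8)·7 = -140 - (-56) = -84
k: (-8)·(-5) - (-3)·(-14) = 40 - 42 = -2
u × v = (29, -84, -2)
|u × v| = √(29² + (-84)² + (-2)²) = √7901 ≈ 88.8876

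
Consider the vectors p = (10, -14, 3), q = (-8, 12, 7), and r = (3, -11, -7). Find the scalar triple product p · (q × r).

576

q × r:
i: 12·(-7) - 7·(-11) = -84 - (-77) = -7
j: 7·3 - (-8)·(-7) = 21 - 56 = -35
k: (-8)·(-11) - 12·3 = 88 - 36 = 52
q × r = (-7, -35, 52)
p · (q × r) = 10·(-7) + (-14)·(-35) + 3·52 = -70 + 490 + 156 = 576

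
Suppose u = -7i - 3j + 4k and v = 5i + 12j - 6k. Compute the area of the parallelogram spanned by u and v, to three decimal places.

78.390

i: (-3)·(-6) - 4·12 = 18 - 48 = -30
j: 4·5 - (-7)·(-6) = 20 - 42 = -22
k: (-7)·12 - (-3)·5 = -84 - (-15) = -69
u × v = (-30, -22, -69)
|u × v| = √((-30)² + (-22)² + (-69)²) = √6145 ≈ 78.3901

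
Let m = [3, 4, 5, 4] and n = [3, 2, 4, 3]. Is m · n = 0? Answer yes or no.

m · n = 3·3 + 4·2 + 5·4 + 4·3 = 9 + 8 + 20 + 12 = 49
Nonzero, so the vectors are not orthogonal.

no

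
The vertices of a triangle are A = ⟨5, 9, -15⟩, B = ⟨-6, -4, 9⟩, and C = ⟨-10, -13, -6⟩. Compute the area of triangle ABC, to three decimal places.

AB = (-11, -13, 24),  AC = (-15, -22, 9)
i: (-13)·9 - 24·(-22) = -117 - (-528) = 411
j: 24·(-15) - (-11)·9 = -360 - (-99) = -261
k: (-11)·(-22) - (-13)·(-15) = 242 - 195 = 47
AB × AC = (411, -261, 47)
|AB × AC| = √239251 ≈ 489.1329
area = ½ · 489.1329 ≈ 244.566

244.566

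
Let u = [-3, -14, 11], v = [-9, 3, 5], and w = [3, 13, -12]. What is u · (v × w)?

219

v × w:
i: 3·(-12) - 5·13 = -36 - 65 = -101
j: 5·3 - (-9)·(-12) = 15 - 108 = -93
k: (-9)·13 - 3·3 = -117 - 9 = -126
v × w = (-101, -93, -126)
u · (v × w) = (-3)·(-101) + (-14)·(-93) + 11·(-126) = 303 + 1302 - 1386 = 219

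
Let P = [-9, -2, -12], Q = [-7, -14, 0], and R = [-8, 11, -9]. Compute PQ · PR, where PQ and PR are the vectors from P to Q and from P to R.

-118

PQ = Q − P = (2, -12, 12)
PR = R − P = (1, 13, 3)
PQ · PR = 2·1 + (-12)·13 + 12·3 = 2 - 156 + 36 = -118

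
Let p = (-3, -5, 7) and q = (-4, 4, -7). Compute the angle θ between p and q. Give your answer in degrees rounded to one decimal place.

134.0

p · q = (-3)·(-4) + (-5)·4 + 7·(-7) = 12 - 20 - 49 = -57
|p|² = 9 + 25 + 49 = 83,  |p| = √83 ≈ 9.110434
|q|² = 16 + 16 + 49 = 81,  |q| = √81 ≈ 9.000000
cos θ = -57 / (9.110434 · 9.000000) ≈ -0.69517
θ = arccos(-0.69517) ≈ 134.0°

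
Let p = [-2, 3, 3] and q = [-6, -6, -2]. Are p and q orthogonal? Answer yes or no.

p · q = (-2)·(-6) + 3·(-6) + 3·(-2) = 12 - 18 - 6 = -12
Nonzero, so the vectors are not orthogonal.

no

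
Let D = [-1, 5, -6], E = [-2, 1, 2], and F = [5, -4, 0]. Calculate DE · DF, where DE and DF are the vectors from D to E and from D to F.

DE = E − D = (-1, -4, 8)
DF = F − D = (6, -9, 6)
DE · DF = (-1)·6 + (-4)·(-9) + 8·6 = -6 + 36 + 48 = 78

78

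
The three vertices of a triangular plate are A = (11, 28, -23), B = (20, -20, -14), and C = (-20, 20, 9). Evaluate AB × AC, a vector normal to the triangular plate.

(-1464, -567, -1560)

AB = (9, -48, 9)
AC = (-31, -8, 32)
i: (-48)·32 - 9·(-8) = -1536 - (-72) = -1464
j: 9·(-31) - 9·32 = -279 - 288 = -567
k: 9·(-8) - (-48)·(-31) = -72 - 1488 = -1560
AB × AC = (-1464, -567, -1560)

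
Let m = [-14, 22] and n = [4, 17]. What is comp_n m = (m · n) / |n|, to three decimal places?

m · n = (-14)·4 + 22·17 = -56 + 374 = 318
|n| = √(16 + 289) = √305 ≈ 17.4642
comp_n m = 318 / √305 ≈ 18.209

18.209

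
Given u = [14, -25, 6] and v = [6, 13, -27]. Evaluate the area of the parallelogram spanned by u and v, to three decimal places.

i: (-25)·(-27) - 6·13 = 675 - 78 = 597
j: 6·6 - 14·(-27) = 36 - (-378) = 414
k: 14·13 - (-25)·6 = 182 - (-150) = 332
u × v = (597, 414, 332)
|u × v| = √(597² + 414² + 332²) = √638029 ≈ 798.7672

798.767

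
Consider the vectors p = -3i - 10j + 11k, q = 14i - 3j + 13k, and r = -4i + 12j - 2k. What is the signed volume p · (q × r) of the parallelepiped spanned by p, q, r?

q × r:
i: (-3)·(-2) - 13·12 = 6 - 156 = -150
j: 13·(-4) - 14·(-2) = -52 - (-28) = -24
k: 14·12 - (-3)·(-4) = 168 - 12 = 156
q × r = (-150, -24, 156)
p · (q × r) = (-3)·(-150) + (-10)·(-24) + 11·156 = 450 + 240 + 1716 = 2406

2406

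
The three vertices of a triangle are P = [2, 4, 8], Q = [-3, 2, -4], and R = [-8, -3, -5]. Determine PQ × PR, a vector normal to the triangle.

PQ = (-5, -2, -12)
PR = (-10, -7, -13)
i: (-2)·(-13) - (-12)·(-7) = 26 - 84 = -58
j: (-12)·(-10) - (-5)·(-13) = 120 - 65 = 55
k: (-5)·(-7) - (-2)·(-10) = 35 - 20 = 15
PQ × PR = (-58, 55, 15)

(-58, 55, 15)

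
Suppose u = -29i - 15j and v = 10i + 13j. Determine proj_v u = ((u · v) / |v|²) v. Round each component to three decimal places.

u · v = (-29)·10 + (-15)·13 = -290 - 195 = -485
|v|² = 100 + 169 = 269
proj_v u = (-485/269) · (10, 13) ≈ (-18.030, -23.439)

(-18.030, -23.439)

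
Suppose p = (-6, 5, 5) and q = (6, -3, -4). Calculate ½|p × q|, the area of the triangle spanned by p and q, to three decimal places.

i: 5·(-4) - 5·(-3) = -20 - (-15) = -5
j: 5·6 - (-6)·(-4) = 30 - 24 = 6
k: (-6)·(-3) - 5·6 = 18 - 30 = -12
p × q = (-5, 6, -12)
|p × q| = √((-5)² + 6² + (-12)²) = √205 ≈ 14.3178
area = ½ · 14.3178 ≈ 7.159

7.159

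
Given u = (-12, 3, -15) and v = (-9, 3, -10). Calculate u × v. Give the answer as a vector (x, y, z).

(15, 15, -9)

i: 3·(-10) - (-15)·3 = -30 - (-45) = 15
j: (-15)·(-9) - (-12)·(-10) = 135 - 120 = 15
k: (-12)·3 - 3·(-9) = -36 - (-27) = -9
u × v = (15, 15, -9)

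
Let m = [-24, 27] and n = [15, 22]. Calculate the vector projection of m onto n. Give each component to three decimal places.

(4.951, 7.261)

m · n = (-24)·15 + 27·22 = -360 + 594 = 234
|n|² = 225 + 484 = 709
proj_n m = (234/709) · (15, 22) ≈ (4.951, 7.261)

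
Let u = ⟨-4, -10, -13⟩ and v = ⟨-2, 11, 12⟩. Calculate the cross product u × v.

(23, 74, -64)

i: (-10)·12 - (-13)·11 = -120 - (-143) = 23
j: (-13)·(-2) - (-4)·12 = 26 - (-48) = 74
k: (-4)·11 - (-10)·(-2) = -44 - 20 = -64
u × v = (23, 74, -64)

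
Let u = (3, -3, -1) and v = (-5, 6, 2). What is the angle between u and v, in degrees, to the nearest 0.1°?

174.8

u · v = 3·(-5) + (-3)·6 + (-1)·2 = -15 - 18 - 2 = -35
|u|² = 9 + 9 + 1 = 19,  |u| = √19 ≈ 4.358899
|v|² = 25 + 36 + 4 = 65,  |v| = √65 ≈ 8.062258
cos θ = -35 / (4.358899 · 8.062258) ≈ -0.99594
θ = arccos(-0.99594) ≈ 174.8°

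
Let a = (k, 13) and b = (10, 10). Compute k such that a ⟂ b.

-13

a · b = k·10 + 13·10 = 130 + 10k
Set equal to 0: 10k = -130, so k = -13.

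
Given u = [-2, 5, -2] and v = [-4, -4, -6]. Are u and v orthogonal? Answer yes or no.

yes

u · v = (-2)·(-4) + 5·(-4) + (-2)·(-6) = 8 - 20 + 12 = 0
Zero, so the vectors are orthogonal.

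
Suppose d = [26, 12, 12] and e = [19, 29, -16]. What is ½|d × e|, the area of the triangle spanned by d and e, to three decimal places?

495.735

i: 12·(-16) - 12·29 = -192 - 348 = -540
j: 12·19 - 26·(-16) = 228 - (-416) = 644
k: 26·29 - 12·19 = 754 - 228 = 526
d × e = (-540, 644, 526)
|d × e| = √((-540)² + 644² + 526²) = √983012 ≈ 991.4696
area = ½ · 991.4696 ≈ 495.735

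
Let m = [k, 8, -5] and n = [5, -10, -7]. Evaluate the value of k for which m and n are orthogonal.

m · n = k·5 + 8·(-10) + (-5)·(-7) = -45 + 5k
Set equal to 0: 5k = 45, so k = 9.

9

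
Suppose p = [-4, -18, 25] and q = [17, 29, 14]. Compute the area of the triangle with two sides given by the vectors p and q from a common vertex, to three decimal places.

552.718

i: (-18)·14 - 25·29 = -252 - 725 = -977
j: 25·17 - (-4)·14 = 425 - (-56) = 481
k: (-4)·29 - (-18)·17 = -116 - (-306) = 190
p × q = (-977, 481, 190)
|p × q| = √((-977)² + 481² + 190²) = √1221990 ≈ 1105.4366
area = ½ · 1105.4366 ≈ 552.718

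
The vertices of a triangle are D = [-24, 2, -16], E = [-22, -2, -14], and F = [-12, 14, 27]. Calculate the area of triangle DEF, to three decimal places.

108.908

DE = (2, -4, 2),  DF = (12, 12, 43)
i: (-4)·43 - 2·12 = -172 - 24 = -196
j: 2·12 - 2·43 = 24 - 86 = -62
k: 2·12 - (-4)·12 = 24 - (-48) = 72
DE × DF = (-196, -62, 72)
|DE × DF| = √47444 ≈ 217.8164
area = ½ · 217.8164 ≈ 108.908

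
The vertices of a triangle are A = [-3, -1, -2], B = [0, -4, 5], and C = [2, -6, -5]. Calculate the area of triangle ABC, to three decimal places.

31.113

AB = (3, -3, 7),  AC = (5, -5, -3)
i: (-3)·(-3) - 7·(-5) = 9 - (-35) = 44
j: 7·5 - 3·(-3) = 35 - (-9) = 44
k: 3·(-5) - (-3)·5 = -15 - (-15) = 0
AB × AC = (44, 44, 0)
|AB × AC| = √3872 ≈ 62.2254
area = ½ · 62.2254 ≈ 31.113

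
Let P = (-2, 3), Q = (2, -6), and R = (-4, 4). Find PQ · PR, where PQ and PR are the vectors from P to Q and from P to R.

PQ = Q − P = (4, -9)
PR = R − P = (-2, 1)
PQ · PR = 4·(-2) + (-9)·1 = -8 - 9 = -17

-17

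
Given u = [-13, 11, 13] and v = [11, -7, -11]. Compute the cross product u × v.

i: 11·(-11) - 13·(-7) = -121 - (-91) = -30
j: 13·11 - (-13)·(-11) = 143 - 143 = 0
k: (-13)·(-7) - 11·11 = 91 - 121 = -30
u × v = (-30, 0, -30)

(-30, 0, -30)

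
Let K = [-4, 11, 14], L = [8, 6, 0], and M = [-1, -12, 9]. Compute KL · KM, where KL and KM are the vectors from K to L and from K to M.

221

KL = L − K = (12, -5, -14)
KM = M − K = (3, -23, -5)
KL · KM = 12·3 + (-5)·(-23) + (-14)·(-5) = 36 + 115 + 70 = 221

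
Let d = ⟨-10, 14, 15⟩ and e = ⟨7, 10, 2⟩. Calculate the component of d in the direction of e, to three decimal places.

d · e = (-10)·7 + 14·10 + 15·2 = -70 + 140 + 30 = 100
|e| = √(49 + 100 + 4) = √153 ≈ 12.3693
comp_e d = 100 / √153 ≈ 8.085

8.085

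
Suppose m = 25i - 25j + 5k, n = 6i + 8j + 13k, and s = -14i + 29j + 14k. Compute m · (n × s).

1455

n × s:
i: 8·14 - 13·29 = 112 - 377 = -265
j: 13·(-14) - 6·14 = -182 - 84 = -266
k: 6·29 - 8·(-14) = 174 - (-112) = 286
n × s = (-265, -266, 286)
m · (n × s) = 25·(-265) + (-25)·(-266) + 5·286 = -6625 + 6650 + 1430 = 1455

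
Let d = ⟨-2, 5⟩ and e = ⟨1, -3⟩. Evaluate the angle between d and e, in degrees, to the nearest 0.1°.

176.6

d · e = (-2)·1 + 5·(-3) = -2 - 15 = -17
|d|² = 4 + 25 = 29,  |d| = √29 ≈ 5.385165
|e|² = 1 + 9 = 10,  |e| = √10 ≈ 3.162278
cos θ = -17 / (5.385165 · 3.162278) ≈ -0.99827
θ = arccos(-0.99827) ≈ 176.6°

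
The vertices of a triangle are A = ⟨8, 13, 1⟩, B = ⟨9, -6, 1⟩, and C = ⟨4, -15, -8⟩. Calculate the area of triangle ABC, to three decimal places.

100.172

AB = (1, -19, 0),  AC = (-4, -28, -9)
i: (-19)·(-9) - 0·(-28) = 171 - 0 = 171
j: 0·(-4) - 1·(-9) = 0 - (-9) = 9
k: 1·(-28) - (-19)·(-4) = -28 - 76 = -104
AB × AC = (171, 9, -104)
|AB × AC| = √40138 ≈ 200.3447
area = ½ · 200.3447 ≈ 100.172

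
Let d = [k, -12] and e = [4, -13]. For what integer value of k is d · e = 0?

-39

d · e = k·4 + (-12)·(-13) = 156 + 4k
Set equal to 0: 4k = -156, so k = -39.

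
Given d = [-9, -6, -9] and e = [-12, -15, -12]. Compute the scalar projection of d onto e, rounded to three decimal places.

d · e = (-9)·(-12) + (-6)·(-15) + (-9)·(-12) = 108 + 90 + 108 = 306
|e| = √(144 + 225 + 144) = √513 ≈ 22.6495
comp_e d = 306 / √513 ≈ 13.510

13.510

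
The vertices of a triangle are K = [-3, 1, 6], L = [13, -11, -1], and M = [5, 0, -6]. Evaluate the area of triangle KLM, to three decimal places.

KL = (16, -12, -7),  KM = (8, -1, -12)
i: (-12)·(-12) - (-7)·(-1) = 144 - 7 = 137
j: (-7)·8 - 16·(-12) = -56 - (-192) = 136
k: 16·(-1) - (-12)·8 = -16 - (-96) = 80
KL × KM = (137, 136, 80)
|KL × KM| = √43665 ≈ 208.9617
area = ½ · 208.9617 ≈ 104.481

104.481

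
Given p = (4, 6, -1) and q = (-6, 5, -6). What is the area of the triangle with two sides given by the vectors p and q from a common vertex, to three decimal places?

i: 6·(-6) - (-1)·5 = -36 - (-5) = -31
j: (-1)·(-6) - 4·(-6) = 6 - (-24) = 30
k: 4·5 - 6·(-6) = 20 - (-36) = 56
p × q = (-31, 30, 56)
|p × q| = √((-31)² + 30² + 56²) = √4997 ≈ 70.6895
area = ½ · 70.6895 ≈ 35.345

35.345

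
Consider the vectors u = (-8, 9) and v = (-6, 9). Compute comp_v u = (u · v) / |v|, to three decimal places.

11.926

u · v = (-8)·(-6) + 9·9 = 48 + 81 = 129
|v| = √(36 + 81) = √117 ≈ 10.8167
comp_v u = 129 / √117 ≈ 11.926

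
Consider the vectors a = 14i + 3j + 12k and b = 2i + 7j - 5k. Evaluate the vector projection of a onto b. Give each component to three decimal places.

a · b = 14·2 + 3·7 + 12·(-5) = 28 + 21 - 60 = -11
|b|² = 4 + 49 + 25 = 78
proj_b a = (-11/78) · (2, 7, -5) ≈ (-0.282, -0.987, 0.705)

(-0.282, -0.987, 0.705)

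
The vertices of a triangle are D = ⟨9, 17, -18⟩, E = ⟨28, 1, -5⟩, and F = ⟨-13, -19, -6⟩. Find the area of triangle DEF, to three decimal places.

594.489

DE = (19, -16, 13),  DF = (-22, -36, 12)
i: (-16)·12 - 13·(-36) = -192 - (-468) = 276
j: 13·(-22) - 19·12 = -286 - 228 = -514
k: 19·(-36) - (-16)·(-22) = -684 - 352 = -1036
DE × DF = (276, -514, -1036)
|DE × DF| = √1413668 ≈ 1188.9777
area = ½ · 1188.9777 ≈ 594.489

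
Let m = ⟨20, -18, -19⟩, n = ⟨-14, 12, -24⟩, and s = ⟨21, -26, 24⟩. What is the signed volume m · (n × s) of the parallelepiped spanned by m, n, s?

-5824

n × s:
i: 12·24 - (-24)·(-26) = 288 - 624 = -336
j: (-24)·21 - (-14)·24 = -504 - (-336) = -168
k: (-14)·(-26) - 12·21 = 364 - 252 = 112
n × s = (-336, -168, 112)
m · (n × s) = 20·(-336) + (-18)·(-168) + (-19)·112 = -6720 + 3024 - 2128 = -5824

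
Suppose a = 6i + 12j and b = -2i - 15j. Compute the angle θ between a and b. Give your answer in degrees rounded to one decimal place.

a · b = 6·(-2) + 12·(-15) = -12 - 180 = -192
|a|² = 36 + 144 = 180,  |a| = √180 ≈ 13.416408
|b|² = 4 + 225 = 229,  |b| = √229 ≈ 15.132746
cos θ = -192 / (13.416408 · 15.132746) ≈ -0.94569
θ = arccos(-0.94569) ≈ 161.0°

161.0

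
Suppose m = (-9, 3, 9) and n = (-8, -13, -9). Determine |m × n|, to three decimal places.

226.694

i: 3·(-9) - 9·(-13) = -27 - (-117) = 90
j: 9·(-8) - (-9)·(-9) = -72 - 81 = -153
k: (-9)·(-13) - 3·(-8) = 117 - (-24) = 141
m × n = (90, -153, 141)
|m × n| = √(90² + (-153)² + 141²) = √51390 ≈ 226.6936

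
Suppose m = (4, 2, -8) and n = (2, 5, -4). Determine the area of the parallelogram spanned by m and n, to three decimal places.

i: 2·(-4) - (-8)·5 = -8 - (-40) = 32
j: (-8)·2 - 4·(-4) = -16 - (-16) = 0
k: 4·5 - 2·2 = 20 - 4 = 16
m × n = (32, 0, 16)
|m × n| = √(32² + 0² + 16²) = √1280 ≈ 35.7771

35.777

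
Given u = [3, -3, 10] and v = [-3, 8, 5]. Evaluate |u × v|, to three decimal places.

106.184

i: (-3)·5 - 10·8 = -15 - 80 = -95
j: 10·(-3) - 3·5 = -30 - 15 = -45
k: 3·8 - (-3)·(-3) = 24 - 9 = 15
u × v = (-95, -45, 15)
|u × v| = √((-95)² + (-45)² + 15²) = √11275 ≈ 106.1838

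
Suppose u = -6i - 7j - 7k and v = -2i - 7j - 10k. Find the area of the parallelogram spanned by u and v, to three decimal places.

i: (-7)·(-10) - (-7)·(-7) = 70 - 49 = 21
j: (-7)·(-2) - (-6)·(-10) = 14 - 60 = -46
k: (-6)·(-7) - (-7)·(-2) = 42 - 14 = 28
u × v = (21, -46, 28)
|u × v| = √(21² + (-46)² + 28²) = √3341 ≈ 57.8014

57.801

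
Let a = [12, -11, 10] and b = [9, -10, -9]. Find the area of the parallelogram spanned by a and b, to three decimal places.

i: (-11)·(-9) - 10·(-10) = 99 - (-100) = 199
j: 10·9 - 12·(-9) = 90 - (-108) = 198
k: 12·(-10) - (-11)·9 = -120 - (-99) = -21
a × b = (199, 198, -21)
|a × b| = √(199² + 198² + (-21)²) = √79246 ≈ 281.5067

281.507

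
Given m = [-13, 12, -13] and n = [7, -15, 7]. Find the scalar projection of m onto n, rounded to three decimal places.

m · n = (-13)·7 + 12·(-15) + (-13)·7 = -91 - 180 - 91 = -362
|n| = √(49 + 225 + 49) = √323 ≈ 17.9722
comp_n m = -362 / √323 ≈ -20.142

-20.142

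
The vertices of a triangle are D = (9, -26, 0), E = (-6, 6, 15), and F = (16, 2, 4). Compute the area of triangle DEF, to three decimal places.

363.051

DE = (-15, 32, 15),  DF = (7, 28, 4)
i: 32·4 - 15·28 = 128 - 420 = -292
j: 15·7 - (-15)·4 = 105 - (-60) = 165
k: (-15)·28 - 32·7 = -420 - 224 = -644
DE × DF = (-292, 165, -644)
|DE × DF| = √527225 ≈ 726.1026
area = ½ · 726.1026 ≈ 363.051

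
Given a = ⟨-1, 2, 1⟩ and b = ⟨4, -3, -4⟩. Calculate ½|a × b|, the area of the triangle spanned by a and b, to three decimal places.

i: 2·(-4) - 1·(-3) = -8 - (-3) = -5
j: 1·4 - (-1)·(-4) = 4 - 4 = 0
k: (-1)·(-3) - 2·4 = 3 - 8 = -5
a × b = (-5, 0, -5)
|a × b| = √((-5)² + 0² + (-5)²) = √50 ≈ 7.0711
area = ½ · 7.0711 ≈ 3.536

3.536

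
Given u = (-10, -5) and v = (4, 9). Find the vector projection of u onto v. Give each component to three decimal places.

u · v = (-10)·4 + (-5)·9 = -40 - 45 = -85
|v|² = 16 + 81 = 97
proj_v u = (-85/97) · (4, 9) ≈ (-3.505, -7.887)

(-3.505, -7.887)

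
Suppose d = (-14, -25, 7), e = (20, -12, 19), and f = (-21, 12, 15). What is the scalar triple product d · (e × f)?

e × f:
i: (-12)·15 - 19·12 = -180 - 228 = -408
j: 19·(-21) - 20·15 = -399 - 300 = -699
k: 20·12 - (-12)·(-21) = 240 - 252 = -12
e × f = (-408, -699, -12)
d · (e × f) = (-14)·(-408) + (-25)·(-699) + 7·(-12) = 5712 + 17475 - 84 = 23103

23103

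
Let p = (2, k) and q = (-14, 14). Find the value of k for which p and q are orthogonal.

p · q = 2·(-14) + k·14 = -28 + 14k
Set equal to 0: 14k = 28, so k = 2.

2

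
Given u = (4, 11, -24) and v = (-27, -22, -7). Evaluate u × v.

i: 11·(-7) - (-24)·(-22) = -77 - 528 = -605
j: (-24)·(-27) - 4·(-7) = 648 - (-28) = 676
k: 4·(-22) - 11·(-27) = -88 - (-297) = 209
u × v = (-605, 676, 209)

(-605, 676, 209)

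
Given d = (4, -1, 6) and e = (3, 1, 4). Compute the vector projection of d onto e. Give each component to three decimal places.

d · e = 4·3 + (-1)·1 + 6·4 = 12 - 1 + 24 = 35
|e|² = 9 + 1 + 16 = 26
proj_e d = (35/26) · (3, 1, 4) ≈ (4.038, 1.346, 5.385)

(4.038, 1.346, 5.385)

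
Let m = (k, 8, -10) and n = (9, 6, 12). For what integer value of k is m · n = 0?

8

m · n = k·9 + 8·6 + (-10)·12 = -72 + 9k
Set equal to 0: 9k = 72, so k = 8.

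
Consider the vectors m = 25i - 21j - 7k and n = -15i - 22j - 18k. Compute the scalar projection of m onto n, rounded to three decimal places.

m · n = 25·(-15) + (-21)·(-22) + (-7)·(-18) = -375 + 462 + 126 = 213
|n| = √(225 + 484 + 324) = √1033 ≈ 32.1403
comp_n m = 213 / √1033 ≈ 6.627

6.627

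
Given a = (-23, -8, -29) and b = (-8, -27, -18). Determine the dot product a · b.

a · b = (-23)·(-8) + (-8)·(-27) + (-29)·(-18) = 184 + 216 + 522 = 922

922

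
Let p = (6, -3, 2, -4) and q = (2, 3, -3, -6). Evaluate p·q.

p · q = 6·2 + (-3)·3 + 2·(-3) + (-4)·(-6) = 12 - 9 - 6 + 24 = 21

21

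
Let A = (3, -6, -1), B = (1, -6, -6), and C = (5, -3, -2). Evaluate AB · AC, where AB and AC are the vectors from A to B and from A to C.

AB = B − A = (-2, 0, -5)
AC = C − A = (2, 3, -1)
AB · AC = (-2)·2 + 0·3 + (-5)·(-1) = -4 + 0 + 5 = 1

1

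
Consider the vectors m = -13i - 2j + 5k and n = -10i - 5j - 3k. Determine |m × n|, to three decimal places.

104.437

i: (-2)·(-3) - 5·(-5) = 6 - (-25) = 31
j: 5·(-10) - (-13)·(-3) = -50 - 39 = -89
k: (-13)·(-5) - (-2)·(-10) = 65 - 20 = 45
m × n = (31, -89, 45)
|m × n| = √(31² + (-89)² + 45²) = √10907 ≈ 104.4366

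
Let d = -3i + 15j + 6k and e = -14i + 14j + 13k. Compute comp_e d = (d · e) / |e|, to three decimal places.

d · e = (-3)·(-14) + 15·14 + 6·13 = 42 + 210 + 78 = 330
|e| = √(196 + 196 + 169) = √561 ≈ 23.6854
comp_e d = 330 / √561 ≈ 13.933

13.933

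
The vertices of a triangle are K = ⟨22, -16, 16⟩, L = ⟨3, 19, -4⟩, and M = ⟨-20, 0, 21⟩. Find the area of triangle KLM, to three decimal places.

KL = (-19, 35, -20),  KM = (-42, 16, 5)
i: 35·5 - (-20)·16 = 175 - (-320) = 495
j: (-20)·(-42) - (-19)·5 = 840 - (-95) = 935
k: (-19)·16 - 35·(-42) = -304 - (-1470) = 1166
KL × KM = (495, 935, 1166)
|KL × KM| = √2478806 ≈ 1574.4224
area = ½ · 1574.4224 ≈ 787.211

787.211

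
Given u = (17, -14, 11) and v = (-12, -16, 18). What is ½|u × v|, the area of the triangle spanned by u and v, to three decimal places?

312.738

i: (-14)·18 - 11·(-16) = -252 - (-176) = -76
j: 11·(-12) - 17·18 = -132 - 306 = -438
k: 17·(-16) - (-14)·(-12) = -272 - 168 = -440
u × v = (-76, -438, -440)
|u × v| = √((-76)² + (-438)² + (-440)²) = √391220 ≈ 625.4758
area = ½ · 625.4758 ≈ 312.738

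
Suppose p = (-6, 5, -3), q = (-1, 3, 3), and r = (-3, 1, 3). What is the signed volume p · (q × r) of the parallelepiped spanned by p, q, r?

q × r:
i: 3·3 - 3·1 = 9 - 3 = 6
j: 3·(-3) - (-1)·3 = -9 - (-3) = -6
k: (-1)·1 - 3·(-3) = -1 - (-9) = 8
q × r = (6, -6, 8)
p · (q × r) = (-6)·6 + 5·(-6) + (-3)·8 = -36 - 30 - 24 = -90

-90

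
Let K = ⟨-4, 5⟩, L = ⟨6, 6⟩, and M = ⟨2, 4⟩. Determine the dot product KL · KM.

59

KL = L − K = (10, 1)
KM = M − K = (6, -1)
KL · KM = 10·6 + 1·(-1) = 60 - 1 = 59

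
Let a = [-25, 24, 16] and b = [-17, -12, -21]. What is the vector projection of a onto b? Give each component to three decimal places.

(3.871, 2.732, 4.781)

a · b = (-25)·(-17) + 24·(-12) + 16·(-21) = 425 - 288 - 336 = -199
|b|² = 289 + 144 + 441 = 874
proj_b a = (-199/874) · (-17, -12, -21) ≈ (3.871, 2.732, 4.781)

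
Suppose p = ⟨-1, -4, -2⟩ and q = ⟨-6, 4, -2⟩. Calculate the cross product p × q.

(16, 10, -28)

i: (-4)·(-2) - (-2)·4 = 8 - (-8) = 16
j: (-2)·(-6) - (-1)·(-2) = 12 - 2 = 10
k: (-1)·4 - (-4)·(-6) = -4 - 24 = -28
p × q = (16, 10, -28)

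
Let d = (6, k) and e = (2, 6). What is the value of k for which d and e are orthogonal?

-2

d · e = 6·2 + k·6 = 12 + 6k
Set equal to 0: 6k = -12, so k = -2.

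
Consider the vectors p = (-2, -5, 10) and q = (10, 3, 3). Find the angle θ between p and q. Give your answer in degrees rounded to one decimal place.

92.3

p · q = (-2)·10 + (-5)·3 + 10·3 = -20 - 15 + 30 = -5
|p|² = 4 + 25 + 100 = 129,  |p| = √129 ≈ 11.357817
|q|² = 100 + 9 + 9 = 118,  |q| = √118 ≈ 10.862780
cos θ = -5 / (11.357817 · 10.862780) ≈ -0.04053
θ = arccos(-0.04053) ≈ 92.3°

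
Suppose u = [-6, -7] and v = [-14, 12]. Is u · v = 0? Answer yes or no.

u · v = (-6)·(-14) + (-7)·12 = 84 - 84 = 0
Zero, so the vectors are orthogonal.

yes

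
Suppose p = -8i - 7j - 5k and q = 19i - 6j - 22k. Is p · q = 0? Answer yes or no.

p · q = (-8)·19 + (-7)·(-6) + (-5)·(-22) = -152 + 42 + 110 = 0
Zero, so the vectors are orthogonal.

yes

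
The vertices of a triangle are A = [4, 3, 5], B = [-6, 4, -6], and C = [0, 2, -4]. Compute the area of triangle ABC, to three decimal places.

AB = (-10, 1, -11),  AC = (-4, -1, -9)
i: 1·(-9) - (-11)·(-1) = -9 - 11 = -20
j: (-11)·(-4) - (-10)·(-9) = 44 - 90 = -46
k: (-10)·(-1) - 1·(-4) = 10 - (-4) = 14
AB × AC = (-20, -46, 14)
|AB × AC| = √2712 ≈ 52.0769
area = ½ · 52.0769 ≈ 26.038

26.038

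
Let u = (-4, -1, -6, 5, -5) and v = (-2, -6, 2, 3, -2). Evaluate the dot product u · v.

27

u · v = (-4)·(-2) + (-1)·(-6) + (-6)·2 + 5·3 + (-5)·(-2) = 8 + 6 - 12 + 15 + 10 = 27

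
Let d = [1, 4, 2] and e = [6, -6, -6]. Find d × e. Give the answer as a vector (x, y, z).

i: 4·(-6) - 2·(-6) = -24 - (-12) = -12
j: 2·6 - 1·(-6) = 12 - (-6) = 18
k: 1·(-6) - 4·6 = -6 - 24 = -30
d × e = (-12, 18, -30)

(-12, 18, -30)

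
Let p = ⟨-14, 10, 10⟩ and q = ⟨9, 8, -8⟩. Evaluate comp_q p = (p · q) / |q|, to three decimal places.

p · q = (-14)·9 + 10·8 + 10·(-8) = -126 + 80 - 80 = -126
|q| = √(81 + 64 + 64) = √209 ≈ 14.4568
comp_q p = -126 / √209 ≈ -8.716

-8.716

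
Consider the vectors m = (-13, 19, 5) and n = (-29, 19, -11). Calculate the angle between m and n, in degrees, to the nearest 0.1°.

m · n = (-13)·(-29) + 19·19 + 5·(-11) = 377 + 361 - 55 = 683
|m|² = 169 + 361 + 25 = 555,  |m| = √555 ≈ 23.558438
|n|² = 841 + 361 + 121 = 1323,  |n| = √1323 ≈ 36.373067
cos θ = 683 / (23.558438 · 36.373067) ≈ 0.79707
θ = arccos(0.79707) ≈ 37.1°

37.1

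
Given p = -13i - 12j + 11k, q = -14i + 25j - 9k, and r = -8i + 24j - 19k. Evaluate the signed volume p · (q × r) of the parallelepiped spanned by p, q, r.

4199

q × r:
i: 25·(-19) - (-9)·24 = -475 - (-216) = -259
j: (-9)·(-8) - (-14)·(-19) = 72 - 266 = -194
k: (-14)·24 - 25·(-8) = -336 - (-200) = -136
q × r = (-259, -194, -136)
p · (q × r) = (-13)·(-259) + (-12)·(-194) + 11·(-136) = 3367 + 2328 - 1496 = 4199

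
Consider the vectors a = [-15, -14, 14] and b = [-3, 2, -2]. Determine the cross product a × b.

i: (-14)·(-2) - 14·2 = 28 - 28 = 0
j: 14·(-3) - (-15)·(-2) = -42 - 30 = -72
k: (-15)·2 - (-14)·(-3) = -30 - 42 = -72
a × b = (0, -72, -72)

(0, -72, -72)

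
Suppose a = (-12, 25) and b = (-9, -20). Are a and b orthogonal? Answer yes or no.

a · b = (-12)·(-9) + 25·(-20) = 108 - 500 = -392
Nonzero, so the vectors are not orthogonal.

no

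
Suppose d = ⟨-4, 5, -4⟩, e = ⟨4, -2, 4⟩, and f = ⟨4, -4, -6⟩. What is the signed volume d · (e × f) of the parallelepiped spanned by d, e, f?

120

e × f:
i: (-2)·(-6) - 4·(-4) = 12 - (-16) = 28
j: 4·4 - 4·(-6) = 16 - (-24) = 40
k: 4·(-4) - (-2)·4 = -16 - (-8) = -8
e × f = (28, 40, -8)
d · (e × f) = (-4)·28 + 5·40 + (-4)·(-8) = -112 + 200 + 32 = 120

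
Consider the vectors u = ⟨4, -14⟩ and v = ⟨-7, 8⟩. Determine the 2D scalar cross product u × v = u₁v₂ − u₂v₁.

4·8 - (-14)·(-7) = 32 - 98 = -66

-66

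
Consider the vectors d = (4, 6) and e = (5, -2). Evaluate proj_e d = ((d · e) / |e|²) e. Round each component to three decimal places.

(1.379, -0.552)

d · e = 4·5 + 6·(-2) = 20 - 12 = 8
|e|² = 25 + 4 = 29
proj_e d = (8/29) · (5, -2) ≈ (1.379, -0.552)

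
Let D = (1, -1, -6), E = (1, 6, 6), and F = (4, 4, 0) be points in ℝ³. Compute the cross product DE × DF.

DE = (0, 7, 12)
DF = (3, 5, 6)
i: 7·6 - 12·5 = 42 - 60 = -18
j: 12·3 - 0·6 = 36 - 0 = 36
k: 0·5 - 7·3 = 0 - 21 = -21
DE × DF = (-18, 36, -21)

(-18, 36, -21)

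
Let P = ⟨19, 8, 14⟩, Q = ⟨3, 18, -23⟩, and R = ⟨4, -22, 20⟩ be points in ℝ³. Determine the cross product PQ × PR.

(-1050, 651, 630)

PQ = (-16, 10, -37)
PR = (-15, -30, 6)
i: 10·6 - (-37)·(-30) = 60 - 1110 = -1050
j: (-37)·(-15) - (-16)·6 = 555 - (-96) = 651
k: (-16)·(-30) - 10·(-15) = 480 - (-150) = 630
PQ × PR = (-1050, 651, 630)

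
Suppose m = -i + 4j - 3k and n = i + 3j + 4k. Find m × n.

(25, 1, -7)

i: 4·4 - (-3)·3 = 16 - (-9) = 25
j: (-3)·1 - (-1)·4 = -3 - (-4) = 1
k: (-1)·3 - 4·1 = -3 - 4 = -7
m × n = (25, 1, -7)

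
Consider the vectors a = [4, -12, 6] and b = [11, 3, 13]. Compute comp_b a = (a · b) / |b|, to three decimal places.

a · b = 4·11 + (-12)·3 + 6·13 = 44 - 36 + 78 = 86
|b| = √(121 + 9 + 169) = √299 ≈ 17.2916
comp_b a = 86 / √299 ≈ 4.974

4.974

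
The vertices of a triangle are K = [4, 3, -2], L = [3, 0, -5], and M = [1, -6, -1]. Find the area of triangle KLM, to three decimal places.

KL = (-1, -3, -3),  KM = (-3, -9, 1)
i: (-3)·1 - (-3)·(-9) = -3 - 27 = -30
j: (-3)·(-3) - (-1)·1 = 9 - (-1) = 10
k: (-1)·(-9) - (-3)·(-3) = 9 - 9 = 0
KL × KM = (-30, 10, 0)
|KL × KM| = √1000 ≈ 31.6228
area = ½ · 31.6228 ≈ 15.811

15.811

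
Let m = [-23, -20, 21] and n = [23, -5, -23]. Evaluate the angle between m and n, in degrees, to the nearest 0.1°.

m · n = (-23)·23 + (-20)·(-5) + 21·(-23) = -529 + 100 - 483 = -912
|m|² = 529 + 400 + 441 = 1370,  |m| = √1370 ≈ 37.013511
|n|² = 529 + 25 + 529 = 1083,  |n| = √1083 ≈ 32.908965
cos θ = -912 / (37.013511 · 32.908965) ≈ -0.74872
θ = arccos(-0.74872) ≈ 138.5°

138.5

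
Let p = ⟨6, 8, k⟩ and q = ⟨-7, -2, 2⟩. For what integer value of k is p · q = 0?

29

p · q = 6·(-7) + 8·(-2) + k·2 = -58 + 2k
Set equal to 0: 2k = 58, so k = 29.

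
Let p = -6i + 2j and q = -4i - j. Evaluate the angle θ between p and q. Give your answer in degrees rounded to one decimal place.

32.5

p · q = (-6)·(-4) + 2·(-1) = 24 - 2 = 22
|p|² = 36 + 4 = 40,  |p| = √40 ≈ 6.324555
|q|² = 16 + 1 = 17,  |q| = √17 ≈ 4.123106
cos θ = 22 / (6.324555 · 4.123106) ≈ 0.84366
θ = arccos(0.84366) ≈ 32.5°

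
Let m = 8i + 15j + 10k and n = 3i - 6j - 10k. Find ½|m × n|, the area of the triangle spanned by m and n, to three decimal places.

i: 15·(-10) - 10·(-6) = -150 - (-60) = -90
j: 10·3 - 8·(-10) = 30 - (-80) = 110
k: 8·(-6) - 15·3 = -48 - 45 = -93
m × n = (-90, 110, -93)
|m × n| = √((-90)² + 110² + (-93)²) = √28849 ≈ 169.8499
area = ½ · 169.8499 ≈ 84.925

84.925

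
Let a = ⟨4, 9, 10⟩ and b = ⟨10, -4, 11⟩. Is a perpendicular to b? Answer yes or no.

no

a · b = 4·10 + 9·(-4) + 10·11 = 40 - 36 + 110 = 114
Nonzero, so the vectors are not orthogonal.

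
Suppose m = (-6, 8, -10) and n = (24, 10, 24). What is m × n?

(292, -96, -252)

i: 8·24 - (-10)·10 = 192 - (-100) = 292
j: (-10)·24 - (-6)·24 = -240 - (-144) = -96
k: (-6)·10 - 8·24 = -60 - 192 = -252
m × n = (292, -96, -252)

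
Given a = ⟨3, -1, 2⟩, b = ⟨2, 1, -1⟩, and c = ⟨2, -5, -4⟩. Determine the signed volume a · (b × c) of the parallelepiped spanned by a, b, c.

b × c:
i: 1·(-4) - (-1)·(-5) = -4 - 5 = -9
j: (-1)·2 - 2·(-4) = -2 - (-8) = 6
k: 2·(-5) - 1·2 = -10 - 2 = -12
b × c = (-9, 6, -12)
a · (b × c) = 3·(-9) + (-1)·6 + 2·(-12) = -27 - 6 - 24 = -57

-57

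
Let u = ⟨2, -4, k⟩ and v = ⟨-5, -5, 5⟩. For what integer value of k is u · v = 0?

u · v = 2·(-5) + (-4)·(-5) + k·5 = 10 + 5k
Set equal to 0: 5k = -10, so k = -2.

-2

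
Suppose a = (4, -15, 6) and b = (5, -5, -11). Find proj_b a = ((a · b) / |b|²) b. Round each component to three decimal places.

a · b = 4·5 + (-15)·(-5) + 6·(-11) = 20 + 75 - 66 = 29
|b|² = 25 + 25 + 121 = 171
proj_b a = (29/171) · (5, -5, -11) ≈ (0.848, -0.848, -1.865)

(0.848, -0.848, -1.865)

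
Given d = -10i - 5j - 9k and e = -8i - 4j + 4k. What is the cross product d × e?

i: (-5)·4 - (-9)·(-4) = -20 - 36 = -56
j: (-9)·(-8) - (-10)·4 = 72 - (-40) = 112
k: (-10)·(-4) - (-5)·(-8) = 40 - 40 = 0
d × e = (-56, 112, 0)

(-56, 112, 0)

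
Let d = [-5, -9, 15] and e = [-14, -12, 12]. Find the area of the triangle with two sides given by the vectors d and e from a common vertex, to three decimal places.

i: (-9)·12 - 15·(-12) = -108 - (-180) = 72
j: 15·(-14) - (-5)·12 = -210 - (-60) = -150
k: (-5)·(-12) - (-9)·(-14) = 60 - 126 = -66
d × e = (72, -150, -66)
|d × e| = √(72² + (-150)² + (-66)²) = √32040 ≈ 178.9972
area = ½ · 178.9972 ≈ 89.499

89.499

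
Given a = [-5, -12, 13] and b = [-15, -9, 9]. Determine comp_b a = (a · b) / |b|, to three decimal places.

a · b = (-5)·(-15) + (-12)·(-9) + 13·9 = 75 + 108 + 117 = 300
|b| = √(225 + 81 + 81) = √387 ≈ 19.6723
comp_b a = 300 / √387 ≈ 15.250

15.250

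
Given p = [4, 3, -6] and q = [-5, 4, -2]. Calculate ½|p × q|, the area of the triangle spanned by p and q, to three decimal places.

i: 3·(-2) - (-6)·4 = -6 - (-24) = 18
j: (-6)·(-5) - 4·(-2) = 30 - (-8) = 38
k: 4·4 - 3·(-5) = 16 - (-15) = 31
p × q = (18, 38, 31)
|p × q| = √(18² + 38² + 31²) = √2729 ≈ 52.2398
area = ½ · 52.2398 ≈ 26.120

26.120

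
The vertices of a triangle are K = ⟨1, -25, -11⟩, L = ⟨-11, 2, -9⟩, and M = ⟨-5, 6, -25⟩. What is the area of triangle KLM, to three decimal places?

259.856

KL = (-12, 27, 2),  KM = (-6, 31, -14)
i: 27·(-14) - 2·31 = -378 - 62 = -440
j: 2·(-6) - (-12)·(-14) = -12 - 168 = -180
k: (-12)·31 - 27·(-6) = -372 - (-162) = -210
KL × KM = (-440, -180, -210)
|KL × KM| = √270100 ≈ 519.7115
area = ½ · 519.7115 ≈ 259.856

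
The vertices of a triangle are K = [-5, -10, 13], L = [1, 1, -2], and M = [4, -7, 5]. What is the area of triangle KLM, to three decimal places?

63.204

KL = (6, 11, -15),  KM = (9, 3, -8)
i: 11·(-8) - (-15)·3 = -88 - (-45) = -43
j: (-15)·9 - 6·(-8) = -135 - (-48) = -87
k: 6·3 - 11·9 = 18 - 99 = -81
KL × KM = (-43, -87, -81)
|KL × KM| = √15979 ≈ 126.4081
area = ½ · 126.4081 ≈ 63.204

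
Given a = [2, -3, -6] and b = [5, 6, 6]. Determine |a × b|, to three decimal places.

53.075

i: (-3)·6 - (-6)·6 = -18 - (-36) = 18
j: (-6)·5 - 2·6 = -30 - 12 = -42
k: 2·6 - (-3)·5 = 12 - (-15) = 27
a × b = (18, -42, 27)
|a × b| = √(18² + (-42)² + 27²) = √2817 ≈ 53.0754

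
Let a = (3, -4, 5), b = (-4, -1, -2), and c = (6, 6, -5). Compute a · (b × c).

89

b × c:
i: (-1)·(-5) - (-2)·6 = 5 - (-12) = 17
j: (-2)·6 - (-4)·(-5) = -12 - 20 = -32
k: (-4)·6 - (-1)·6 = -24 - (-6) = -18
b × c = (17, -32, -18)
a · (b × c) = 3·17 + (-4)·(-32) + 5·(-18) = 51 + 128 - 90 = 89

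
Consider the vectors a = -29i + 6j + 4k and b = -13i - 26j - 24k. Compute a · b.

125

a · b = (-29)·(-13) + 6·(-26) + 4·(-24) = 377 - 156 - 96 = 125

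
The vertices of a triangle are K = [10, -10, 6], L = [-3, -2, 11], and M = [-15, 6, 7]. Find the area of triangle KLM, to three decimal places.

KL = (-13, 8, 5),  KM = (-25, 16, 1)
i: 8·1 - 5·16 = 8 - 80 = -72
j: 5·(-25) - (-13)·1 = -125 - (-13) = -112
k: (-13)·16 - 8·(-25) = -208 - (-200) = -8
KL × KM = (-72, -112, -8)
|KL × KM| = √17792 ≈ 133.3867
area = ½ · 133.3867 ≈ 66.693

66.693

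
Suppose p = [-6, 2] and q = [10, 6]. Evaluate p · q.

p · q = (-6)·10 + 2·6 = -60 + 12 = -48

-48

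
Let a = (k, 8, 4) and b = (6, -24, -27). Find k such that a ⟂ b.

50

a · b = k·6 + 8·(-24) + 4·(-27) = -300 + 6k
Set equal to 0: 6k = 300, so k = 50.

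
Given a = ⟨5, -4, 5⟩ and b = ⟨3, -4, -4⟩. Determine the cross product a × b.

i: (-4)·(-4) - 5·(-4) = 16 - (-20) = 36
j: 5·3 - 5·(-4) = 15 - (-20) = 35
k: 5·(-4) - (-4)·3 = -20 - (-12) = -8
a × b = (36, 35, -8)

(36, 35, -8)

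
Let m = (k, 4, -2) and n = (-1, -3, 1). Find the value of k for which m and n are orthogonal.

m · n = k·(-1) + 4·(-3) + (-2)·1 = -14 - 1k
Set equal to 0: -1k = 14, so k = -14.

-14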